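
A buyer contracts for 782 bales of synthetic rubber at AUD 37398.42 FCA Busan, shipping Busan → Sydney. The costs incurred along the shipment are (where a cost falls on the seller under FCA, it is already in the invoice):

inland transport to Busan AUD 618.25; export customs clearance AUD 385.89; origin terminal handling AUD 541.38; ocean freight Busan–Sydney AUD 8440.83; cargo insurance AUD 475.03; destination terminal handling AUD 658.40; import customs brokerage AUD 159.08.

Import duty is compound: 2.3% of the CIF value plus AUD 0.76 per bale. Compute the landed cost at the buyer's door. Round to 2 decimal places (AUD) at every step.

FCA: the seller delivers export-cleared goods to the carrier; the buyer bears costs from that point.
Already in the invoice (seller's account under FCA): inland to port, export clearance — exclude.
CIF value = FCA price + origin terminal + freight + insurance = 37398.42 + 541.38 + 8440.83 + 475.03 = 46855.66
Ad valorem component: 46855.66 × 2.3% = 1077.68
Specific component: 782 × 0.76 = 594.32
Import duty = 1077.68 + 594.32 = 1672.00
Buyer bears: origin terminal 541.38 + freight 8440.83 + insurance 475.03 + destination terminal 658.40 + brokerage 159.08 + duty 1672.00 = 11946.72
Landed cost = invoice 37398.42 + 11946.72 = 49345.14

Total landed cost: AUD 49345.14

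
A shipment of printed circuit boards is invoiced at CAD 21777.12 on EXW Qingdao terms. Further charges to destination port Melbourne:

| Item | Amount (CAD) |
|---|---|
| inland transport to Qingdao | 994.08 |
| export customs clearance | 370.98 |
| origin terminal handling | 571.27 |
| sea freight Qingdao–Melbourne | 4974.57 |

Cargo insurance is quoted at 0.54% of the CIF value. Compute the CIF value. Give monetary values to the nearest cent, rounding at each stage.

CIF value: CAD 28843.78

Let C be the CIF value. C = EXW price + pre-shipment costs + freight + 0.54% × C
C − 0.54% × C = 21777.12 + 994.08 + 370.98 + 571.27 + 4974.57
0.9946 × C = 28688.02
C = 28688.02 / 0.9946 = 28843.78
Insurance premium = 0.54% × 28843.78 = 155.76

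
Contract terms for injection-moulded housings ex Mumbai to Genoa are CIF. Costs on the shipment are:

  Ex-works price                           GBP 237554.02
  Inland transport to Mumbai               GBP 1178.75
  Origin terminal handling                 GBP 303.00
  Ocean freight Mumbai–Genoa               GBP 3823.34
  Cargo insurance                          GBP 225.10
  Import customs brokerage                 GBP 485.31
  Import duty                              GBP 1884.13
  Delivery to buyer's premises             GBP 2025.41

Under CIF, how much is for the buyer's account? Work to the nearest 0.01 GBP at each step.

CIF: the seller pays costs through ocean freight and marine insurance to the destination port.
Seller's account: goods 237554.02 + inland to port 1178.75 + origin terminal 303.00 + freight 3823.34 + insurance 225.10 = 243084.21
Buyer's account: brokerage 485.31 + duty 1884.13 + delivery 2025.41 = 4394.85

Buyer's account: GBP 4394.85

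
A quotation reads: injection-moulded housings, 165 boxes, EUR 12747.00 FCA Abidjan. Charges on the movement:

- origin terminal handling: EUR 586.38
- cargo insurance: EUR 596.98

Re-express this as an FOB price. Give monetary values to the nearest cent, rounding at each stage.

FOB price: EUR 13333.38

Not relevant to the conversion: insurance — on the buyer under both terms; not part of either seller's price.
From FCA to FOB, the seller additionally bears: origin terminal.
FOB price = 12747.00 + 586.38 = 13333.38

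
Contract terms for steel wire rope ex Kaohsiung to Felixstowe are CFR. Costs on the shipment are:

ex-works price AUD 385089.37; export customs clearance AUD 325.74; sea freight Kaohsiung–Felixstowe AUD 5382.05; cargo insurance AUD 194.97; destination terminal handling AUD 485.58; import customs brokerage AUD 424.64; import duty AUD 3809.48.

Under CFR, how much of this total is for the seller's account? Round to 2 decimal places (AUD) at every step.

CFR: the seller pays costs through ocean freight to the destination port, but not insurance.
Seller's account: goods 385089.37 + export clearance 325.74 + freight 5382.05 = 390797.16
Buyer's account: insurance 194.97 + destination terminal 485.58 + brokerage 424.64 + duty 3809.48 = 4914.67

Seller's account: AUD 390797.16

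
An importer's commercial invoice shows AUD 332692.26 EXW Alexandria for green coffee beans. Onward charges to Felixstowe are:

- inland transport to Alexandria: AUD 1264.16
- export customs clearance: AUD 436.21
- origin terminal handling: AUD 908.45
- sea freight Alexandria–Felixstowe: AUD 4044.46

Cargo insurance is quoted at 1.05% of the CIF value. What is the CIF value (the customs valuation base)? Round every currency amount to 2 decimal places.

Let C be the CIF value. C = EXW price + pre-shipment costs + freight + 1.05% × C
C − 1.05% × C = 332692.26 + 1264.16 + 436.21 + 908.45 + 4044.46
0.9895 × C = 339345.54
C = 339345.54 / 0.9895 = 342946.48
Insurance premium = 1.05% × 342946.48 = 3600.94

CIF value: AUD 342946.48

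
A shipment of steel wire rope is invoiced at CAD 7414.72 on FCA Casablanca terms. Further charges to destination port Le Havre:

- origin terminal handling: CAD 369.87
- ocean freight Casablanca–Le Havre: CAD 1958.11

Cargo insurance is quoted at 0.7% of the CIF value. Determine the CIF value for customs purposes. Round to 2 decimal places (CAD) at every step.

Let C be the CIF value. C = FCA price + pre-shipment costs + freight + 0.7% × C
C − 0.7% × C = 7414.72 + 369.87 + 1958.11
0.993 × C = 9742.70
C = 9742.70 / 0.993 = 9811.38
Insurance premium = 0.7% × 9811.38 = 68.68

CIF value: CAD 9811.38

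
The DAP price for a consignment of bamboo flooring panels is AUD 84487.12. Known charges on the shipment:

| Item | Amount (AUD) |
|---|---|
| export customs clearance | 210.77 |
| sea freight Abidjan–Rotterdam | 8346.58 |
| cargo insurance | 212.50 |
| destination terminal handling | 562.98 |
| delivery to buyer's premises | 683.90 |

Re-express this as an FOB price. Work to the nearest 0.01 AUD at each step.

FOB price: AUD 74681.16

Not relevant to the conversion: export clearance — on the seller under both DAP and FOB; already in the DAP price and stays in the FOB price.
From DAP to FOB, the seller no longer bears: freight, insurance, destination terminal, delivery.
FOB price = 84487.12 − 8346.58 − 212.50 − 562.98 − 683.90 = 74681.16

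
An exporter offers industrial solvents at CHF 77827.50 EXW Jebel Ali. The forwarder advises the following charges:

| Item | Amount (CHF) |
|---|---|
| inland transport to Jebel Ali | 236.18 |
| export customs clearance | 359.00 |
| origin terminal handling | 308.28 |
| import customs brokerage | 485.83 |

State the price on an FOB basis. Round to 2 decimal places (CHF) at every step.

FOB price: CHF 78730.96

Not relevant to the conversion: brokerage — on the buyer under both terms; not part of either seller's price.
From EXW to FOB, the seller additionally bears: inland to port, export clearance, origin terminal.
FOB price = 77827.50 + 236.18 + 359.00 + 308.28 = 78730.96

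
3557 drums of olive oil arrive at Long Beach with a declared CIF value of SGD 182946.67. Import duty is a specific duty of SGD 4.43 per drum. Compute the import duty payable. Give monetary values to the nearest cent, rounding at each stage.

Import duty = 3557 × 4.43 = 15757.51

Import duty: SGD 15757.51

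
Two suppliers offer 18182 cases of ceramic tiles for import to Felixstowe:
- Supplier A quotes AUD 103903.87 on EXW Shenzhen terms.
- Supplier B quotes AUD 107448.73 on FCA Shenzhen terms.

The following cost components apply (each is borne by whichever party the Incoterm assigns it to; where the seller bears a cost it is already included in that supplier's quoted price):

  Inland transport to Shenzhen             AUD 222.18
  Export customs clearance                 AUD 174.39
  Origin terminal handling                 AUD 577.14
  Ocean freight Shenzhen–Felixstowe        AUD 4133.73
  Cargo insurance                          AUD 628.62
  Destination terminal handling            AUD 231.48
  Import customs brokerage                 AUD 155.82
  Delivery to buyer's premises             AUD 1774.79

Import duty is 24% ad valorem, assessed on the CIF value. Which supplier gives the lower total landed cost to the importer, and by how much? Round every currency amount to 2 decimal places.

Supplier A (EXW):
CIF value = EXW price + inland to port + export clearance + origin terminal + freight + insurance = 103903.87 + 222.18 + 174.39 + 577.14 + 4133.73 + 628.62 = 109639.93
Import duty = 109639.93 × 24% = 26313.58
Buyer bears (A): 222.18 + 174.39 + 577.14 + 4133.73 + 628.62 + 231.48 + 155.82 + 1774.79 = 7898.15
Landed cost (A) = invoice 103903.87 + 7898.15 + duty 26313.58 = 138115.60
Supplier B (FCA):
CIF value = FCA price + origin terminal + freight + insurance = 107448.73 + 577.14 + 4133.73 + 628.62 = 112788.22
Import duty = 112788.22 × 24% = 27069.17
Buyer bears (B): 577.14 + 4133.73 + 628.62 + 231.48 + 155.82 + 1774.79 = 7501.58
Landed cost (B) = invoice 107448.73 + 7501.58 + duty 27069.17 = 142019.48
Difference = |138115.60 − 142019.48| = 3903.88

Supplier A is cheaper by AUD 3903.88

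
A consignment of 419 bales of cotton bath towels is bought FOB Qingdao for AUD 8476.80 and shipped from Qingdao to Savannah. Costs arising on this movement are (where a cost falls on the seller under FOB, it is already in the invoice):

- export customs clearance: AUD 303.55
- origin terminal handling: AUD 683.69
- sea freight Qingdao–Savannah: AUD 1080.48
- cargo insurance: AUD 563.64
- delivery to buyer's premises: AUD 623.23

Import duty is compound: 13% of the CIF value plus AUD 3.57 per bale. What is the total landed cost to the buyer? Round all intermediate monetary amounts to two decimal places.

Total landed cost: AUD 13555.70

FOB: the seller bears costs until goods are on board at the origin port; the buyer bears freight, insurance and all costs thereafter.
Already in the invoice (seller's account under FOB): export clearance, origin terminal — exclude.
CIF value = FOB price + freight + insurance = 8476.80 + 1080.48 + 563.64 = 10120.92
Ad valorem component: 10120.92 × 13% = 1315.72
Specific component: 419 × 3.57 = 1495.83
Import duty = 1315.72 + 1495.83 = 2811.55
Buyer bears: freight 1080.48 + insurance 563.64 + delivery 623.23 + duty 2811.55 = 5078.90
Landed cost = invoice 8476.80 + 5078.90 = 13555.70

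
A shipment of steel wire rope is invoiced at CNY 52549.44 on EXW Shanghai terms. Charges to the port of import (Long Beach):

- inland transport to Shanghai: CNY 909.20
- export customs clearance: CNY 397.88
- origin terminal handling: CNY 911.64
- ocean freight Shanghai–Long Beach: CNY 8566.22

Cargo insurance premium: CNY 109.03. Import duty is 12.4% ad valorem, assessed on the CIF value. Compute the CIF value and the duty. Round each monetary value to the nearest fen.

CIF = EXW price + pre-shipment costs + freight + insurance
CIF = 52549.44 + 909.20 + 397.88 + 911.64 + 8566.22 + 109.03 = 63443.41
Import duty = 63443.41 × 12.4% = 7866.98

CIF value: CNY 63443.41; import duty: CNY 7866.98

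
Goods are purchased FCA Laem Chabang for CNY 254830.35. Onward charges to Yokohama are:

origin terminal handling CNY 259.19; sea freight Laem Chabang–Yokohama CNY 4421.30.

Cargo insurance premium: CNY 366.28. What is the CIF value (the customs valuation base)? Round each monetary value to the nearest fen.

CIF value: CNY 259877.12

CIF = FCA price + pre-shipment costs + freight + insurance
CIF = 254830.35 + 259.19 + 4421.30 + 366.28 = 259877.12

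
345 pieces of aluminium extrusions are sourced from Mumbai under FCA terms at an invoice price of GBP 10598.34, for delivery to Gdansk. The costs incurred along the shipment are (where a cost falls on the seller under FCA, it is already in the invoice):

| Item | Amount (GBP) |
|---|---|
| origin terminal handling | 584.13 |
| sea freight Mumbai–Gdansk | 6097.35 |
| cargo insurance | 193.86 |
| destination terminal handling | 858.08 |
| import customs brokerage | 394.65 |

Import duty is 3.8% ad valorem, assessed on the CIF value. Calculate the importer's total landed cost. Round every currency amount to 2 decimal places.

Total landed cost: GBP 19390.41

FCA: the seller delivers export-cleared goods to the carrier; the buyer bears costs from that point.
CIF value = FCA price + origin terminal + freight + insurance = 10598.34 + 584.13 + 6097.35 + 193.86 = 17473.68
Import duty = 17473.68 × 3.8% = 664.00
Buyer bears: origin terminal 584.13 + freight 6097.35 + insurance 193.86 + destination terminal 858.08 + brokerage 394.65 + duty 664.00 = 8792.07
Landed cost = invoice 10598.34 + 8792.07 = 19390.41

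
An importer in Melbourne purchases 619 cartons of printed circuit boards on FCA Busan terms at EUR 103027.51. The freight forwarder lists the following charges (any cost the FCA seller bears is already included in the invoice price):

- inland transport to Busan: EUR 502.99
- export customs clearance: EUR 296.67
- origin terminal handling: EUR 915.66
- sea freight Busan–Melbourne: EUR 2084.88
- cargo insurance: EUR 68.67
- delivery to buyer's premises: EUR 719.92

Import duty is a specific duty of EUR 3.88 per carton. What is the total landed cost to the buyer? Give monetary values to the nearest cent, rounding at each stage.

Total landed cost: EUR 109218.36

FCA: the seller delivers export-cleared goods to the carrier; the buyer bears costs from that point.
Already in the invoice (seller's account under FCA): inland to port, export clearance — exclude.
CIF value = FCA price + origin terminal + freight + insurance = 103027.51 + 915.66 + 2084.88 + 68.67 = 106096.72
Import duty = 619 × 3.88 = 2401.72
Buyer bears: origin terminal 915.66 + freight 2084.88 + insurance 68.67 + delivery 719.92 + duty 2401.72 = 6190.85
Landed cost = invoice 103027.51 + 6190.85 = 109218.36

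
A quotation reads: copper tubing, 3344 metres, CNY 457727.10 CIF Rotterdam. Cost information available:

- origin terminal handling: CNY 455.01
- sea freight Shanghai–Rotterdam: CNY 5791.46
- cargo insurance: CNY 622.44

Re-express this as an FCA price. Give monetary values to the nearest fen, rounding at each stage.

FCA price: CNY 450858.19

From CIF to FCA, the seller no longer bears: origin terminal, freight, insurance.
FCA price = 457727.10 − 455.01 − 5791.46 − 622.44 = 450858.19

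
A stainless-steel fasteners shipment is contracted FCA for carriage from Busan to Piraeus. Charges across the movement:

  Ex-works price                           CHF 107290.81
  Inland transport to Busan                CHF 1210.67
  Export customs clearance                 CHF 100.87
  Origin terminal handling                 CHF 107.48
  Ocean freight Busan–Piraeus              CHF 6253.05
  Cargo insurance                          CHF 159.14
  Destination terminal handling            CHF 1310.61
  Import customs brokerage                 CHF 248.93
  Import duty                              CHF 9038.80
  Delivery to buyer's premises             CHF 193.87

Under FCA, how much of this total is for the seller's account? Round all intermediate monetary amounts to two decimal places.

Seller's account: CHF 108602.35

FCA: the seller delivers export-cleared goods to the carrier; the buyer bears costs from that point.
Seller's account: goods 107290.81 + inland to port 1210.67 + export clearance 100.87 = 108602.35
Buyer's account: origin terminal 107.48 + freight 6253.05 + insurance 159.14 + destination terminal 1310.61 + brokerage 248.93 + duty 9038.80 + delivery 193.87 = 17311.88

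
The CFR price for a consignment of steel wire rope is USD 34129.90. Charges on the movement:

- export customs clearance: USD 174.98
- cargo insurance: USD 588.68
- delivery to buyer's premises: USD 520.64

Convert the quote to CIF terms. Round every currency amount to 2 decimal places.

CIF price: USD 34718.58

Not relevant to the conversion: export clearance — on the seller under both CFR and CIF; already in the CFR price and stays in the CIF price. delivery — on the buyer under both terms; not part of either seller's price.
From CFR to CIF, the seller additionally bears: insurance.
CIF price = 34129.90 + 588.68 = 34718.58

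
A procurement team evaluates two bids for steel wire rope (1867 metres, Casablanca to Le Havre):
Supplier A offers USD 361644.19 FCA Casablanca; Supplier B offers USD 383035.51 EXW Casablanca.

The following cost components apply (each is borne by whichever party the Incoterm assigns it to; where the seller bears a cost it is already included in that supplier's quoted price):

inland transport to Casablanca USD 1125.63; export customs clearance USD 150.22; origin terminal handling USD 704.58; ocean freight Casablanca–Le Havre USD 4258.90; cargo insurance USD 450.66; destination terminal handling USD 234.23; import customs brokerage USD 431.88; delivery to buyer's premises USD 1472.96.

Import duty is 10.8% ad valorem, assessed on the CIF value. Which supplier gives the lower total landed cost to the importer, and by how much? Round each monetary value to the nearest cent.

Supplier A (FCA):
CIF value = FCA price + origin terminal + freight + insurance = 361644.19 + 704.58 + 4258.90 + 450.66 = 367058.33
Import duty = 367058.33 × 10.8% = 39642.30
Buyer bears (A): 704.58 + 4258.90 + 450.66 + 234.23 + 431.88 + 1472.96 = 7553.21
Landed cost (A) = invoice 361644.19 + 7553.21 + duty 39642.30 = 408839.70
Supplier B (EXW):
CIF value = EXW price + inland to port + export clearance + origin terminal + freight + insurance = 383035.51 + 1125.63 + 150.22 + 704.58 + 4258.90 + 450.66 = 389725.50
Import duty = 389725.50 × 10.8% = 42090.35
Buyer bears (B): 1125.63 + 150.22 + 704.58 + 4258.90 + 450.66 + 234.23 + 431.88 + 1472.96 = 8829.06
Landed cost (B) = invoice 383035.51 + 8829.06 + duty 42090.35 = 433954.92
Difference = |408839.70 − 433954.92| = 25115.22

Supplier A is cheaper by USD 25115.22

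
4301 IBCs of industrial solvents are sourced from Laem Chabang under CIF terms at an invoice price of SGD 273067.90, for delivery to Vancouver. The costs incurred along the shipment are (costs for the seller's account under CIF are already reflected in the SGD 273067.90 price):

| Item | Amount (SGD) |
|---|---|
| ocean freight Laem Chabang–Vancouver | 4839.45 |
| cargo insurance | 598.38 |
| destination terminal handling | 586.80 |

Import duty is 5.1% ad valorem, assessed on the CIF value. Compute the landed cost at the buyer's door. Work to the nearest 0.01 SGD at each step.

CIF: the seller pays costs through ocean freight and marine insurance to the destination port.
Already in the invoice (seller's account under CIF): freight, insurance — exclude.
The CIF price already equals the CIF value: 273067.90
Import duty = 273067.90 × 5.1% = 13926.46
Buyer bears: destination terminal 586.80 + duty 13926.46 = 14513.26
Landed cost = invoice 273067.90 + 14513.26 = 287581.16

Total landed cost: SGD 287581.16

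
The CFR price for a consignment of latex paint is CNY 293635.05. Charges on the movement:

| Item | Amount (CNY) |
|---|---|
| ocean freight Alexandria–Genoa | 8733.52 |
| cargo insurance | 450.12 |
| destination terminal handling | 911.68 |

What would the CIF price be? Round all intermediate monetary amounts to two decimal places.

CIF price: CNY 294085.17

Not relevant to the conversion: freight — on the seller under both CFR and CIF; already in the CFR price and stays in the CIF price. destination terminal — on the buyer under both terms; not part of either seller's price.
From CFR to CIF, the seller additionally bears: insurance.
CIF price = 293635.05 + 450.12 = 294085.17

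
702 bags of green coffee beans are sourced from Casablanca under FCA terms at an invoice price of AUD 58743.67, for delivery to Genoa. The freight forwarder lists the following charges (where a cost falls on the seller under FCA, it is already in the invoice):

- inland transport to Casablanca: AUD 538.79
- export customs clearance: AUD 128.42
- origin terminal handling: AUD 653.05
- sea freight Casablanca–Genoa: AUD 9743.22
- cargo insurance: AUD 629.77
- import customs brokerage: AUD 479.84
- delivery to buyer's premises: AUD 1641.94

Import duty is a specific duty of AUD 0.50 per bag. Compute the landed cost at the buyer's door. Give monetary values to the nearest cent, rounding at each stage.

Total landed cost: AUD 72242.49

FCA: the seller delivers export-cleared goods to the carrier; the buyer bears costs from that point.
Already in the invoice (seller's account under FCA): inland to port, export clearance — exclude.
CIF value = FCA price + origin terminal + freight + insurance = 58743.67 + 653.05 + 9743.22 + 629.77 = 69769.71
Import duty = 702 × 0.50 = 351.00
Buyer bears: origin terminal 653.05 + freight 9743.22 + insurance 629.77 + brokerage 479.84 + delivery 1641.94 + duty 351.00 = 13498.82
Landed cost = invoice 58743.67 + 13498.82 = 72242.49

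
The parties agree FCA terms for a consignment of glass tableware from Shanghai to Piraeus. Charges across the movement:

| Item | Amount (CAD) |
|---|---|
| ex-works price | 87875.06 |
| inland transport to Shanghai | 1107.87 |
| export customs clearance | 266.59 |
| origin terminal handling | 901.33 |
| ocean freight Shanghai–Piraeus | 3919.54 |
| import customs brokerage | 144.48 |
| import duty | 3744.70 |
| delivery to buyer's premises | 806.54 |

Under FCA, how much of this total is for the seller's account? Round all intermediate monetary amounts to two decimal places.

FCA: the seller delivers export-cleared goods to the carrier; the buyer bears costs from that point.
Seller's account: goods 87875.06 + inland to port 1107.87 + export clearance 266.59 = 89249.52
Buyer's account: origin terminal 901.33 + freight 3919.54 + brokerage 144.48 + duty 3744.70 + delivery 806.54 = 9516.59

Seller's account: CAD 89249.52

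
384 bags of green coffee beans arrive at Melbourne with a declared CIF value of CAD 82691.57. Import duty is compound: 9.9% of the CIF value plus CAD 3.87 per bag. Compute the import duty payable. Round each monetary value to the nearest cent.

Import duty: CAD 9672.55

Ad valorem component: 82691.57 × 9.9% = 8186.47
Specific component: 384 × 3.87 = 1486.08
Import duty = 8186.47 + 1486.08 = 9672.55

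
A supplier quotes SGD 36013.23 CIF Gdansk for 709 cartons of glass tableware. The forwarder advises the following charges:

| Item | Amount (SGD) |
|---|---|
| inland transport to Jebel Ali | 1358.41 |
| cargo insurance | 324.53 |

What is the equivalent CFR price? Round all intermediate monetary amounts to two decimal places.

Not relevant to the conversion: inland to port — on the seller under both CIF and CFR; already in the CIF price and stays in the CFR price.
From CIF to CFR, the seller no longer bears: insurance.
CFR price = 36013.23 − 324.53 = 35688.70

CFR price: SGD 35688.70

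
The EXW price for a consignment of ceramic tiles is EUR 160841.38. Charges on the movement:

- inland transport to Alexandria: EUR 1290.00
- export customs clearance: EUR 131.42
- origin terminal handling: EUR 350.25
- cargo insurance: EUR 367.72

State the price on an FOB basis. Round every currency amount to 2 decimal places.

Not relevant to the conversion: insurance — on the buyer under both terms; not part of either seller's price.
From EXW to FOB, the seller additionally bears: inland to port, export clearance, origin terminal.
FOB price = 160841.38 + 1290.00 + 131.42 + 350.25 = 162613.05

FOB price: EUR 162613.05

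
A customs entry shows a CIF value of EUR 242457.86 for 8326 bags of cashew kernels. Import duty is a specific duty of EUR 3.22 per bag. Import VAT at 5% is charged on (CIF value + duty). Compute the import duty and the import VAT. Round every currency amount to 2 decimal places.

Import duty: EUR 26809.72; import VAT: EUR 13463.38

Import duty = 8326 × 3.22 = 26809.72
VAT base = CIF + duty = 242457.86 + 26809.72 = 269267.58
Import VAT = 269267.58 × 5% = 13463.38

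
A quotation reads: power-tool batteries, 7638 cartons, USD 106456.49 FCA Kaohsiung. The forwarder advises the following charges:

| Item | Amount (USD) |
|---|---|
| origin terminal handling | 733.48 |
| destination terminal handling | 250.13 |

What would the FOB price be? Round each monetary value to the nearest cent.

FOB price: USD 107189.97

Not relevant to the conversion: destination terminal — on the buyer under both terms; not part of either seller's price.
From FCA to FOB, the seller additionally bears: origin terminal.
FOB price = 106456.49 + 733.48 = 107189.97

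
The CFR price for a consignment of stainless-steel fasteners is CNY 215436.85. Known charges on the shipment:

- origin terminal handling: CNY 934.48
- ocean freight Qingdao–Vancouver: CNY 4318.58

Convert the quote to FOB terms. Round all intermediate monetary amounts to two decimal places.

FOB price: CNY 211118.27

Not relevant to the conversion: origin terminal — on the seller under both CFR and FOB; already in the CFR price and stays in the FOB price.
From CFR to FOB, the seller no longer bears: freight.
FOB price = 215436.85 − 4318.58 = 211118.27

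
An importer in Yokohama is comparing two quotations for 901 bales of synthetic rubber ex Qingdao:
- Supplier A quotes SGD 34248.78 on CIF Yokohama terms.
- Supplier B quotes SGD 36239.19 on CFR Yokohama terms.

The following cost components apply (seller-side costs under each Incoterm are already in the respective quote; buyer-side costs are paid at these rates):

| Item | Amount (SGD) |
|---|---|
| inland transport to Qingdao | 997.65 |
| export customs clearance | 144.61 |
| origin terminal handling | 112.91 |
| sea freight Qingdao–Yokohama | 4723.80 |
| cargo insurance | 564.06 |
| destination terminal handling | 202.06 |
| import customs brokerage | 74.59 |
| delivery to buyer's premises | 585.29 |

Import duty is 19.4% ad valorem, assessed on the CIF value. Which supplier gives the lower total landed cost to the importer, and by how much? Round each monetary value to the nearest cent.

Supplier A (CIF):
The CIF price already equals the CIF value: 34248.78
Import duty = 34248.78 × 19.4% = 6644.26
Buyer bears (A): 202.06 + 74.59 + 585.29 = 861.94
Landed cost (A) = invoice 34248.78 + 861.94 + duty 6644.26 = 41754.98
Supplier B (CFR):
CIF value = CFR price + insurance = 36239.19 + 564.06 = 36803.25
Import duty = 36803.25 × 19.4% = 7139.83
Buyer bears (B): 564.06 + 202.06 + 74.59 + 585.29 = 1426.00
Landed cost (B) = invoice 36239.19 + 1426.00 + duty 7139.83 = 44805.02
Difference = |41754.98 − 44805.02| = 3050.04

Supplier A is cheaper by SGD 3050.04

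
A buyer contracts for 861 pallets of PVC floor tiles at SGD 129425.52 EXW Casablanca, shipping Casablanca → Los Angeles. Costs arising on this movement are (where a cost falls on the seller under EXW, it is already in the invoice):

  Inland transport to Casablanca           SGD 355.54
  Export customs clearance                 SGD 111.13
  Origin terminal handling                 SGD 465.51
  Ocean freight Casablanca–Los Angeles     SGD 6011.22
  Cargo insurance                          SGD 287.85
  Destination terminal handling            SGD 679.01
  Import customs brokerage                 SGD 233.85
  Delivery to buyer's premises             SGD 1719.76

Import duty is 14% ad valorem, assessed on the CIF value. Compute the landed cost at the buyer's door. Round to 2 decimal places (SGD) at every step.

Total landed cost: SGD 158421.34

EXW: the seller makes goods available at their premises; the buyer bears all onward costs.
CIF value = EXW price + inland to port + export clearance + origin terminal + freight + insurance = 129425.52 + 355.54 + 111.13 + 465.51 + 6011.22 + 287.85 = 136656.77
Import duty = 136656.77 × 14% = 19131.95
Buyer bears: inland to port 355.54 + export clearance 111.13 + origin terminal 465.51 + freight 6011.22 + insurance 287.85 + destination terminal 679.01 + brokerage 233.85 + delivery 1719.76 + duty 19131.95 = 28995.82
Landed cost = invoice 129425.52 + 28995.82 = 158421.34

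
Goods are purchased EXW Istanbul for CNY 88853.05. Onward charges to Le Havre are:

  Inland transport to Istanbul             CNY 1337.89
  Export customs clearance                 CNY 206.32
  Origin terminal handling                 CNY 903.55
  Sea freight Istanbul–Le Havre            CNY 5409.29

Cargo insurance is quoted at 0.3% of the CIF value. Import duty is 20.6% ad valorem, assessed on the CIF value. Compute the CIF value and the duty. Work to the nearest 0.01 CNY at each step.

CIF value: CNY 97001.10; import duty: CNY 19982.23

Let C be the CIF value. C = EXW price + pre-shipment costs + freight + 0.3% × C
C − 0.3% × C = 88853.05 + 1337.89 + 206.32 + 903.55 + 5409.29
0.997 × C = 96710.10
C = 96710.10 / 0.997 = 97001.10
Insurance premium = 0.3% × 97001.10 = 291.00
Import duty = 97001.10 × 20.6% = 19982.23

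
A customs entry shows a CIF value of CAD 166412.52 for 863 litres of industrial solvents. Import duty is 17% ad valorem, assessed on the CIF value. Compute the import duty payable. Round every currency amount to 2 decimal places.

Import duty: CAD 28290.13

Import duty = 166412.52 × 17% = 28290.13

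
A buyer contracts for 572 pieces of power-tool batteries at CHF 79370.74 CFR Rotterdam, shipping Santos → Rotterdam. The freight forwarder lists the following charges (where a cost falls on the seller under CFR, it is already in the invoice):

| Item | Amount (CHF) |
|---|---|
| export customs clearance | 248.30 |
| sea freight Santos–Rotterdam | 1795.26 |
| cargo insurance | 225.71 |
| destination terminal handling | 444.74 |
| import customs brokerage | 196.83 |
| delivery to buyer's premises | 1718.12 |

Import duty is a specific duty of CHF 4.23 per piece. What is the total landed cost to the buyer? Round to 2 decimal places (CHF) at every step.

CFR: the seller pays costs through ocean freight to the destination port, but not insurance.
Already in the invoice (seller's account under CFR): export clearance, freight — exclude.
CIF value = CFR price + insurance = 79370.74 + 225.71 = 79596.45
Import duty = 572 × 4.23 = 2419.56
Buyer bears: insurance 225.71 + destination terminal 444.74 + brokerage 196.83 + delivery 1718.12 + duty 2419.56 = 5004.96
Landed cost = invoice 79370.74 + 5004.96 = 84375.70

Total landed cost: CHF 84375.70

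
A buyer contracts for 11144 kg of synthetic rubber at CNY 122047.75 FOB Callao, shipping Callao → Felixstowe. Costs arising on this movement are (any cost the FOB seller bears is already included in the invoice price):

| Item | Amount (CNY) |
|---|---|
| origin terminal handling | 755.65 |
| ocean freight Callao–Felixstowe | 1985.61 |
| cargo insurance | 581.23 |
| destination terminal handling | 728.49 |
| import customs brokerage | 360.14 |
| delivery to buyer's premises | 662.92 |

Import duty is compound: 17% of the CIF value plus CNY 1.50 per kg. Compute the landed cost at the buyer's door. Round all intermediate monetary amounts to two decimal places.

Total landed cost: CNY 164266.62

FOB: the seller bears costs until goods are on board at the origin port; the buyer bears freight, insurance and all costs thereafter.
Already in the invoice (seller's account under FOB): origin terminal — exclude.
CIF value = FOB price + freight + insurance = 122047.75 + 1985.61 + 581.23 = 124614.59
Ad valorem component: 124614.59 × 17% = 21184.48
Specific component: 11144 × 1.50 = 16716.00
Import duty = 21184.48 + 16716.00 = 37900.48
Buyer bears: freight 1985.61 + insurance 581.23 + destination terminal 728.49 + brokerage 360.14 + delivery 662.92 + duty 37900.48 = 42218.87
Landed cost = invoice 122047.75 + 42218.87 = 164266.62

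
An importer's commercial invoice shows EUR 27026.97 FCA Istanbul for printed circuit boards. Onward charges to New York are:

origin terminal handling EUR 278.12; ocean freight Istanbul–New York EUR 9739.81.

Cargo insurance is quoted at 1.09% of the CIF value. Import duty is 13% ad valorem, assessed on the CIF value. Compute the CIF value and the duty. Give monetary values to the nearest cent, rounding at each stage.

Let C be the CIF value. C = FCA price + pre-shipment costs + freight + 1.09% × C
C − 1.09% × C = 27026.97 + 278.12 + 9739.81
0.9891 × C = 37044.90
C = 37044.90 / 0.9891 = 37453.14
Insurance premium = 1.09% × 37453.14 = 408.24
Import duty = 37453.14 × 13% = 4868.91

CIF value: EUR 37453.14; import duty: EUR 4868.91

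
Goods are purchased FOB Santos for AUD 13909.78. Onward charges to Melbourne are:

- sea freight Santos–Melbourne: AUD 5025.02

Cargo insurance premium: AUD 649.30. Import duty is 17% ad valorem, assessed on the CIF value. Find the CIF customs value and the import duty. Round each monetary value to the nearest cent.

CIF = FOB price + freight + insurance
CIF = 13909.78 + 5025.02 + 649.30 = 19584.10
Import duty = 19584.10 × 17% = 3329.30

CIF value: AUD 19584.10; import duty: AUD 3329.30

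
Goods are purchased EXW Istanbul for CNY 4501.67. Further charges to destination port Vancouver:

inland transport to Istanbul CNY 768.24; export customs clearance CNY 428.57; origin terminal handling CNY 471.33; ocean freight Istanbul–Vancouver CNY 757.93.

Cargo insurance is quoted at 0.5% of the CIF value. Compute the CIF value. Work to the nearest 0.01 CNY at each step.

Let C be the CIF value. C = EXW price + pre-shipment costs + freight + 0.5% × C
C − 0.5% × C = 4501.67 + 768.24 + 428.57 + 471.33 + 757.93
0.995 × C = 6927.74
C = 6927.74 / 0.995 = 6962.55
Insurance premium = 0.5% × 6962.55 = 34.81

CIF value: CNY 6962.55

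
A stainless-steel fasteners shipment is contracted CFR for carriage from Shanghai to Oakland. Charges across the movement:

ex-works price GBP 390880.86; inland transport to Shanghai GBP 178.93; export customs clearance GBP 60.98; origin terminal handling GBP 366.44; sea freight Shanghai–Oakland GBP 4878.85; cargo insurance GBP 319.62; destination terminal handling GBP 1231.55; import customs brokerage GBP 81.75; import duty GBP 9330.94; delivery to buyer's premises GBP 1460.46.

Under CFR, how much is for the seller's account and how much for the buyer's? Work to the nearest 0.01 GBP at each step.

Seller: GBP 396366.06; buyer: GBP 12424.32

CFR: the seller pays costs through ocean freight to the destination port, but not insurance.
Seller's account: goods 390880.86 + inland to port 178.93 + export clearance 60.98 + origin terminal 366.44 + freight 4878.85 = 396366.06
Buyer's account: insurance 319.62 + destination terminal 1231.55 + brokerage 81.75 + duty 9330.94 + delivery 1460.46 = 12424.32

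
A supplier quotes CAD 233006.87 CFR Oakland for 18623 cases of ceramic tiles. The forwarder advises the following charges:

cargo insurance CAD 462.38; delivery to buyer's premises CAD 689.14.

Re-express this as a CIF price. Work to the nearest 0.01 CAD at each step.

CIF price: CAD 233469.25

Not relevant to the conversion: delivery — on the buyer under both terms; not part of either seller's price.
From CFR to CIF, the seller additionally bears: insurance.
CIF price = 233006.87 + 462.38 = 233469.25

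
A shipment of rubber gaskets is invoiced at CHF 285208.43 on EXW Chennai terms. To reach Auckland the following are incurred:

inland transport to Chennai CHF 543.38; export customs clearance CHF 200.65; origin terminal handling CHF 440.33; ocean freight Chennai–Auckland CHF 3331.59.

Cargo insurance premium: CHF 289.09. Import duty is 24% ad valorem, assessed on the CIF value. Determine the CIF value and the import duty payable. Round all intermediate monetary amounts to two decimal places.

CIF value: CHF 290013.47; import duty: CHF 69603.23

CIF = EXW price + pre-shipment costs + freight + insurance
CIF = 285208.43 + 543.38 + 200.65 + 440.33 + 3331.59 + 289.09 = 290013.47
Import duty = 290013.47 × 24% = 69603.23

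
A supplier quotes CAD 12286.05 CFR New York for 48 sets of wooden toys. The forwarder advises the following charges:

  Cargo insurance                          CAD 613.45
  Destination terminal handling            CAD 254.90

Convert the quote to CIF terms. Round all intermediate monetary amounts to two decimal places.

CIF price: CAD 12899.50

Not relevant to the conversion: destination terminal — on the buyer under both terms; not part of either seller's price.
From CFR to CIF, the seller additionally bears: insurance.
CIF price = 12286.05 + 613.45 = 12899.50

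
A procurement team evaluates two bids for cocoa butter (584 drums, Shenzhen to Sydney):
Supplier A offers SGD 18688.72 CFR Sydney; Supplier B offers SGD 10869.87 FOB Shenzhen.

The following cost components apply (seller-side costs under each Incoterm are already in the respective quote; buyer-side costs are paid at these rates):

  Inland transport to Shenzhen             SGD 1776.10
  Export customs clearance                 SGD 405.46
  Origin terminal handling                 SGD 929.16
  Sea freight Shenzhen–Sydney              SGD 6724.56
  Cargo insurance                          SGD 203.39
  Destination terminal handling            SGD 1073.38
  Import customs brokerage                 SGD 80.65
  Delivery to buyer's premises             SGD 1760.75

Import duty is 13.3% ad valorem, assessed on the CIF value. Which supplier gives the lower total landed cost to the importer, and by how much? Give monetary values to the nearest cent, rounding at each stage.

Supplier B is cheaper by SGD 1239.83

Supplier A (CFR):
CIF value = CFR price + insurance = 18688.72 + 203.39 = 18892.11
Import duty = 18892.11 × 13.3% = 2512.65
Buyer bears (A): 203.39 + 1073.38 + 80.65 + 1760.75 = 3118.17
Landed cost (A) = invoice 18688.72 + 3118.17 + duty 2512.65 = 24319.54
Supplier B (FOB):
CIF value = FOB price + freight + insurance = 10869.87 + 6724.56 + 203.39 = 17797.82
Import duty = 17797.82 × 13.3% = 2367.11
Buyer bears (B): 6724.56 + 203.39 + 1073.38 + 80.65 + 1760.75 = 9842.73
Landed cost (B) = invoice 10869.87 + 9842.73 + duty 2367.11 = 23079.71
Difference = |24319.54 − 23079.71| = 1239.83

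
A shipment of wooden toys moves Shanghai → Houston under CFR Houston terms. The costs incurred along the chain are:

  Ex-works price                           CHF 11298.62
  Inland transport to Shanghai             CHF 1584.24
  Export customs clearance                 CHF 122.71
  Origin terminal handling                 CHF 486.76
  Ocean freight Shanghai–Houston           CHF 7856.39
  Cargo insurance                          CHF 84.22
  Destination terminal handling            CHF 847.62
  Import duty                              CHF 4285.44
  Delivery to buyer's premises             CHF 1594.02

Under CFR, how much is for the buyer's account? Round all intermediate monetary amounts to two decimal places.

Buyer's account: CHF 6811.30

CFR: the seller pays costs through ocean freight to the destination port, but not insurance.
Seller's account: goods 11298.62 + inland to port 1584.24 + export clearance 122.71 + origin terminal 486.76 + freight 7856.39 = 21348.72
Buyer's account: insurance 84.22 + destination terminal 847.62 + duty 4285.44 + delivery 1594.02 = 6811.30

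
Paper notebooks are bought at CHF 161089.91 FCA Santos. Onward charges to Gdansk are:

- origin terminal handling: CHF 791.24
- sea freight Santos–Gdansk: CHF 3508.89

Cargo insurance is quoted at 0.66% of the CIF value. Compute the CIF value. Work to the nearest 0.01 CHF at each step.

CIF value: CHF 166488.87

Let C be the CIF value. C = FCA price + pre-shipment costs + freight + 0.66% × C
C − 0.66% × C = 161089.91 + 791.24 + 3508.89
0.9934 × C = 165390.04
C = 165390.04 / 0.9934 = 166488.87
Insurance premium = 0.66% × 166488.87 = 1098.83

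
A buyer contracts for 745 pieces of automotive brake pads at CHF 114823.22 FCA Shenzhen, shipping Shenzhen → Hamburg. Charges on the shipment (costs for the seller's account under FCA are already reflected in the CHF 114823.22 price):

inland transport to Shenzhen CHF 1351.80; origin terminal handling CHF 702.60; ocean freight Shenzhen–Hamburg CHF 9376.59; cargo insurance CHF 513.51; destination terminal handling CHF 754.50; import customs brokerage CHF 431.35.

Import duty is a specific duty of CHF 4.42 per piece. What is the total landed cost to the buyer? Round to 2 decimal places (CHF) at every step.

Total landed cost: CHF 129894.67

FCA: the seller delivers export-cleared goods to the carrier; the buyer bears costs from that point.
Already in the invoice (seller's account under FCA): inland to port — exclude.
CIF value = FCA price + origin terminal + freight + insurance = 114823.22 + 702.60 + 9376.59 + 513.51 = 125415.92
Import duty = 745 × 4.42 = 3292.90
Buyer bears: origin terminal 702.60 + freight 9376.59 + insurance 513.51 + destination terminal 754.50 + brokerage 431.35 + duty 3292.90 = 15071.45
Landed cost = invoice 114823.22 + 15071.45 = 129894.67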